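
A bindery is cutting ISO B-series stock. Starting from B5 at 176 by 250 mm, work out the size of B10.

B6: ⌊250/2⌋ × 176 = 125 × 176 mm
B7: ⌊176/2⌋ × 125 = 88 × 125 mm
B8: ⌊125/2⌋ × 88 = 62 × 88 mm
B9: ⌊88/2⌋ × 62 = 44 × 62 mm
B10: ⌊62/2⌋ × 44 = 31 × 44 mm

31 × 44 mm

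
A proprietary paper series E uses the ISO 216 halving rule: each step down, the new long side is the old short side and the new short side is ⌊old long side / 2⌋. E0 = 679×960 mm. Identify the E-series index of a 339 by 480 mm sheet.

E0: 679 × 960 mm
E1: 480 × 679 mm
E2: 339 × 480 mm
E3: 240 × 339 mm
→ matches E2.

E2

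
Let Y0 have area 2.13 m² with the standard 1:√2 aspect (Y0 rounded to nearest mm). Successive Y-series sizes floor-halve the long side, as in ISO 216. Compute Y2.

Let Y0's short side be w mm. w · w√2 = 2.13 m² = 2,130,000 mm², so w ≈ 1227.2 mm and w√2 ≈ 1735.6 mm → Y0 = 1227 × 1736 mm.
Y1: ⌊1736/2⌋ × 1227 = 868 × 1227 mm
Y2: ⌊1227/2⌋ × 868 = 613 × 868 mm

613 × 868 mm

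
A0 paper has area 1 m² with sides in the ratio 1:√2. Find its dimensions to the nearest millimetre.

841 × 1189 mm

Let the short side be w mm. Then the long side is w√2 and w · w√2 = 10⁶ mm².
w² = 10⁶/√2, so w = 1000 / 2^(1/4) ≈ 840.9 mm; long side = 1000 · 2^(1/4) ≈ 1189.2 mm.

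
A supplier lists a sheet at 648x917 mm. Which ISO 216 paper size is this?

Aspect ratio 917/648 ≈ 1.415 — close to the ISO √2 ≈ 1.414.
In the C-series (envelope sizes, between A and B): C1 = 648 × 917 mm.

C1 (648 × 917 mm)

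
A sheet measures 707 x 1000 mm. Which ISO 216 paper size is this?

B1 (707 × 1000 mm)

Aspect ratio 1000/707 ≈ 1.414 — close to the ISO √2 ≈ 1.414.
In the B-series (B0 = 1000 × 1414 mm): B1 = 707 × 1000 mm.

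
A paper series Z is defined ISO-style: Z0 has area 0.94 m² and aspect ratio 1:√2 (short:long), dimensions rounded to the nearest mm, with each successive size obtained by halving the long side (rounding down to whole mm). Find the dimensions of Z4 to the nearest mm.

Let Z0's short side be w mm. w · w√2 = 0.94 m² = 940,000 mm², so w ≈ 815.3 mm and w√2 ≈ 1153.0 mm → Z0 = 815 × 1153 mm.
Z1: ⌊1153/2⌋ × 815 = 576 × 815 mm
Z2: ⌊815/2⌋ × 576 = 407 × 576 mm
Z3: ⌊576/2⌋ × 407 = 288 × 407 mm
Z4: ⌊407/2⌋ × 288 = 203 × 288 mm

203 × 288 mm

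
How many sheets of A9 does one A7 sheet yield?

A7 = 74 × 105 mm; A9 = 37 × 52 mm.
Each halving step doubles the count; 2 steps from A7 to A9.
2^2 = 4.

4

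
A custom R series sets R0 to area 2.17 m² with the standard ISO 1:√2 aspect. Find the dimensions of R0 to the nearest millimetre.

Let the short side be w mm. Then w · w√2 = 2.17 m² = 2,170,000 mm².
w² = 2,170,000/√2, so w ≈ 1238.7 mm; long side = w√2 ≈ 1751.8 mm.

1239 × 1752 mm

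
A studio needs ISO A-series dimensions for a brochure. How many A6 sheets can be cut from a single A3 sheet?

8

A3 = 297 × 420 mm; A6 = 105 × 148 mm.
Each halving step doubles the count; 3 steps from A3 to A6.
2^3 = 8.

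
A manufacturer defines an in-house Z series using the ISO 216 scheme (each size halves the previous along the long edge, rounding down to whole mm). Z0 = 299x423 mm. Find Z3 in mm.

105 × 149 mm

Z1: ⌊423/2⌋ × 299 = 211 × 299 mm
Z2: ⌊299/2⌋ × 211 = 149 × 211 mm
Z3: ⌊211/2⌋ × 149 = 105 × 149 mm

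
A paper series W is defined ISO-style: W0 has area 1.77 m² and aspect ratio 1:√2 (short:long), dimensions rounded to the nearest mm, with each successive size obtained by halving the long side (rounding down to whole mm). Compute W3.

Let W0's short side be w mm. w · w√2 = 1.77 m² = 1,770,000 mm², so w ≈ 1118.7 mm and w√2 ≈ 1582.1 mm → W0 = 1119 × 1582 mm.
W1: ⌊1582/2⌋ × 1119 = 791 × 1119 mm
W2: ⌊1119/2⌋ × 791 = 559 × 791 mm
W3: ⌊791/2⌋ × 559 = 395 × 559 mm

395 × 559 mm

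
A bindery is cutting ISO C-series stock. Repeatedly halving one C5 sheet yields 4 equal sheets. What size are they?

C7

4 = 2^2, so 2 halving steps.
C5 → C6 → … → C7 after 2 steps.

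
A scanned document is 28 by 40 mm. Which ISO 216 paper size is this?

Aspect ratio 40/28 ≈ 1.429 — close to the ISO √2 ≈ 1.414.
In the C-series (envelope sizes, between A and B): C10 = 28 × 40 mm.

C10 (28 × 40 mm)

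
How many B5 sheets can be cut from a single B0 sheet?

32

Each ISO step halves the sheet: 1 × B0 → 2 × B1 → 4 × B2 → 8 × B3 → …
From B0 to B5 is 5 halving steps: 2^5 = 32.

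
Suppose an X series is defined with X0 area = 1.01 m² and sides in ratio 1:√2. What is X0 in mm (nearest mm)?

Let the short side be w mm. Then w · w√2 = 1.01 m² = 1,010,000 mm².
w² = 1,010,000/√2, so w ≈ 845.1 mm; long side = w√2 ≈ 1195.1 mm.

845 × 1195 mm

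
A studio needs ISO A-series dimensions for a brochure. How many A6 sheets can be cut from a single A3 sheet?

Each ISO step halves the sheet: 1 × A3 → 2 × A4 → 4 × A5 → 8 × A6
From A3 to A6 is 3 halving steps: 2^3 = 8.

8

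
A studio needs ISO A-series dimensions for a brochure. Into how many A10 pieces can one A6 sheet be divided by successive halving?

16

Each ISO step halves the sheet: 1 × A6 → 2 × A7 → 4 × A8 → 8 × A9 → …
From A6 to A10 is 4 halving steps: 2^4 = 16.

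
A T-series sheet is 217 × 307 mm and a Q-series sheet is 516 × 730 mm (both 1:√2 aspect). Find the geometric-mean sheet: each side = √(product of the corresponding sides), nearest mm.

335 × 473 mm

Short side: √(217 · 516) = √111972 ≈ 334.6 → 335 mm
Long side: √(307 · 730) = √224110 ≈ 473.4 → 473 mm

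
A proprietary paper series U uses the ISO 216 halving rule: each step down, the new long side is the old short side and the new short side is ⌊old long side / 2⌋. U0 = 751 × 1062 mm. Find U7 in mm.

66 × 93 mm

U1 = 531 × 751 mm (from U0 by 1 halving).
U2: ⌊751/2⌋ × 531 = 375 × 531 mm
U3: ⌊531/2⌋ × 375 = 265 × 375 mm
U4: ⌊375/2⌋ × 265 = 187 × 265 mm
U5: ⌊265/2⌋ × 187 = 132 × 187 mm
U6: ⌊187/2⌋ × 132 = 93 × 132 mm
U7: ⌊132/2⌋ × 93 = 66 × 93 mm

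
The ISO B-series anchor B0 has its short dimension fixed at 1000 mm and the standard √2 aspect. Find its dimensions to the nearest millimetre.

1000 × 1414 mm

Short side = 1000 mm; long side = 1000√2 ≈ 1414.2 mm.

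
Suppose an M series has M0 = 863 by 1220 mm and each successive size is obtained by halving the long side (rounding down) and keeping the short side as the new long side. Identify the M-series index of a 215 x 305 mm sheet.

M0: 863 × 1220 mm
M1: 610 × 863 mm
M2: 431 × 610 mm
M3: 305 × 431 mm
M4: 215 × 305 mm
M5: 152 × 215 mm
→ matches M4.

M4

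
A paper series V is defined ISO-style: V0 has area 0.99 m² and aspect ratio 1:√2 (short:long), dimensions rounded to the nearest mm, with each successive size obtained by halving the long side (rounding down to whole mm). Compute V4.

Let V0's short side be w mm. w · w√2 = 0.99 m² = 990,000 mm², so w ≈ 836.7 mm and w√2 ≈ 1183.2 mm → V0 = 837 × 1183 mm.
V1: ⌊1183/2⌋ × 837 = 591 × 837 mm
V2: ⌊837/2⌋ × 591 = 418 × 591 mm
V3: ⌊591/2⌋ × 418 = 295 × 418 mm
V4: ⌊418/2⌋ × 295 = 209 × 295 mm

209 × 295 mm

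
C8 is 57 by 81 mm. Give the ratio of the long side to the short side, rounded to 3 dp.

1.421

81 / 57 = 1.421
ISO 216 targets √2 ≈ 1.414; the +0.007 deviation is from mm rounding.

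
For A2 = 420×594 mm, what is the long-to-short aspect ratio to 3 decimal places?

594 / 420 = 1.414
Matches √2 ≈ 1.414 — the ISO 216 defining ratio.

1.414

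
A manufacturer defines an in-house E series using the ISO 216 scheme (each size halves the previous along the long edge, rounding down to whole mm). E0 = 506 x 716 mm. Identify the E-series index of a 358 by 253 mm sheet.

E2

E0: 506 × 716 mm
E1: 358 × 506 mm
E2: 253 × 358 mm
E3: 179 × 253 mm
→ matches E2.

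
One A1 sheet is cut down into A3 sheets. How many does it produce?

4

Each ISO step halves the sheet: 1 × A1 → 2 × A2 → 4 × A3
From A1 to A3 is 2 halving steps: 2^2 = 4.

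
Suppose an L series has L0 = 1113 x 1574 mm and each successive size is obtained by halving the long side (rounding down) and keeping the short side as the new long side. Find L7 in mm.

L1 = 787 × 1113 mm (from L0 by 1 halving).
L2: ⌊1113/2⌋ × 787 = 556 × 787 mm
L3: ⌊787/2⌋ × 556 = 393 × 556 mm
L4: ⌊556/2⌋ × 393 = 278 × 393 mm
L5: ⌊393/2⌋ × 278 = 196 × 278 mm
L6: ⌊278/2⌋ × 196 = 139 × 196 mm
L7: ⌊196/2⌋ × 139 = 98 × 139 mm

98 × 139 mm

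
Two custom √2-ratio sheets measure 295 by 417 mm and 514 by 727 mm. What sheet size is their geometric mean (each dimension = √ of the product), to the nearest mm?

389 × 551 mm

Short side: √(295 · 514) = √151630 ≈ 389.4 → 389 mm
Long side: √(417 · 727) = √303159 ≈ 550.6 → 551 mm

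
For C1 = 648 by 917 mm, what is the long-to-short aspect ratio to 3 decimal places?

1.415

917 / 648 = 1.415
Matches √2 ≈ 1.414 — the ISO 216 defining ratio.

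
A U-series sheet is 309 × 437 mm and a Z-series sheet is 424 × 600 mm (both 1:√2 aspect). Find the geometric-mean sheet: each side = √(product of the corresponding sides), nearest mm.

362 × 512 mm

Short side: √(309 · 424) = √131016 ≈ 362.0 → 362 mm
Long side: √(437 · 600) = √262200 ≈ 512.1 → 512 mm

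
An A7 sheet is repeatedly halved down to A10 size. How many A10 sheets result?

8

A7 = 74 × 105 mm; A10 = 26 × 37 mm.
Each halving step doubles the count; 3 steps from A7 to A10.
2^3 = 8.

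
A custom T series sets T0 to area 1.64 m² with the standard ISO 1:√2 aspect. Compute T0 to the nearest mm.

Let the short side be w mm. Then w · w√2 = 1.64 m² = 1,640,000 mm².
w² = 1,640,000/√2, so w ≈ 1076.9 mm; long side = w√2 ≈ 1522.9 mm.

1077 × 1523 mm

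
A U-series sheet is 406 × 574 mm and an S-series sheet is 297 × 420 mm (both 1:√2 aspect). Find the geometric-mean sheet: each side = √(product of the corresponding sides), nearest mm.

Short side: √(406 · 297) = √120582 ≈ 347.2 → 347 mm
Long side: √(574 · 420) = √241080 ≈ 491.0 → 491 mm

347 × 491 mm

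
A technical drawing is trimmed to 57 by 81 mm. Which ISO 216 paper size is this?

Aspect ratio 81/57 ≈ 1.421 — close to the ISO √2 ≈ 1.414.
In the C-series (envelope sizes, between A and B): C8 = 57 × 81 mm.

C8 (57 × 81 mm)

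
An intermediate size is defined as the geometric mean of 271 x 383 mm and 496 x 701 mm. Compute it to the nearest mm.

Short side: √(271 · 496) = √134416 ≈ 366.6 → 367 mm
Long side: √(383 · 701) = √268483 ≈ 518.2 → 518 mm

367 × 518 mm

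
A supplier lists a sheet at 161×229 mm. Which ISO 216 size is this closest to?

Aspect ratio 229/161 ≈ 1.422 — close to the ISO √2 ≈ 1.414.
In the C-series (envelope sizes, between A and B): C5 = 162 × 229 mm.
Off by 1 mm total — nearest standard size.

C5 (162 × 229 mm)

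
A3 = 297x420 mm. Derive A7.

74 × 105 mm

A4: ⌊420/2⌋ × 297 = 210 × 297 mm
A5: ⌊297/2⌋ × 210 = 148 × 210 mm
A6: ⌊210/2⌋ × 148 = 105 × 148 mm
A7: ⌊148/2⌋ × 105 = 74 × 105 mm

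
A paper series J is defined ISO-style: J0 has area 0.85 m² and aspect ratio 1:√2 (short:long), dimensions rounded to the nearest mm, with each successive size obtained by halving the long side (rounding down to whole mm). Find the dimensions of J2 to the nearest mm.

387 × 548 mm

Let J0's short side be w mm. w · w√2 = 0.85 m² = 850,000 mm², so w ≈ 775.3 mm and w√2 ≈ 1096.4 mm → J0 = 775 × 1096 mm.
J1: ⌊1096/2⌋ × 775 = 548 × 775 mm
J2: ⌊775/2⌋ × 548 = 387 × 548 mm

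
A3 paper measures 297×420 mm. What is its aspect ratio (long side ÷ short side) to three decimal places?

1.414

420 / 297 = 1.414
Matches √2 ≈ 1.414 — the ISO 216 defining ratio.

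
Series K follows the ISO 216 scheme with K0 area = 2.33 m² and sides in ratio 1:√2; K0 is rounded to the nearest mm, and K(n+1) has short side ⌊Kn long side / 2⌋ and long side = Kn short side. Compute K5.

226 × 321 mm

Let K0's short side be w mm. w · w√2 = 2.33 m² = 2,330,000 mm², so w ≈ 1283.6 mm and w√2 ≈ 1815.2 mm → K0 = 1284 × 1815 mm.
K1: ⌊1815/2⌋ × 1284 = 907 × 1284 mm
K2: ⌊1284/2⌋ × 907 = 642 × 907 mm
K3: ⌊907/2⌋ × 642 = 453 × 642 mm
K4: ⌊642/2⌋ × 453 = 321 × 453 mm
K5: ⌊453/2⌋ × 321 = 226 × 321 mm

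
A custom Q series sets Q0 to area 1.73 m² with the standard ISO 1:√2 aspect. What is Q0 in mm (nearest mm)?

Let the short side be w mm. Then w · w√2 = 1.73 m² = 1,730,000 mm².
w² = 1,730,000/√2, so w ≈ 1106.0 mm; long side = w√2 ≈ 1564.2 mm.

1106 × 1564 mm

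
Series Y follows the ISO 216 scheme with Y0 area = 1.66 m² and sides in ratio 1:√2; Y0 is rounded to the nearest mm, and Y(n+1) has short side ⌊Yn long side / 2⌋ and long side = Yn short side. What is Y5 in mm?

Let Y0's short side be w mm. w · w√2 = 1.66 m² = 1,660,000 mm², so w ≈ 1083.4 mm and w√2 ≈ 1532.2 mm → Y0 = 1083 × 1532 mm.
Y1: ⌊1532/2⌋ × 1083 = 766 × 1083 mm
Y2: ⌊1083/2⌋ × 766 = 541 × 766 mm
Y3: ⌊766/2⌋ × 541 = 383 × 541 mm
Y4: ⌊541/2⌋ × 383 = 270 × 383 mm
Y5: ⌊383/2⌋ × 270 = 191 × 270 mm

191 × 270 mm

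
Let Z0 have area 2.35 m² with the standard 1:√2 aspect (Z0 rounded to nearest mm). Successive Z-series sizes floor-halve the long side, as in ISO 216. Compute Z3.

455 × 644 mm

Let Z0's short side be w mm. w · w√2 = 2.35 m² = 2,350,000 mm², so w ≈ 1289.1 mm and w√2 ≈ 1823.0 mm → Z0 = 1289 × 1823 mm.
Z1: ⌊1823/2⌋ × 1289 = 911 × 1289 mm
Z2: ⌊1289/2⌋ × 911 = 644 × 911 mm
Z3: ⌊911/2⌋ × 644 = 455 × 644 mm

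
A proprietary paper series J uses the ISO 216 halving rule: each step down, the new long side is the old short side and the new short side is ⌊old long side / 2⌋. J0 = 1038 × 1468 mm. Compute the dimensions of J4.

259 × 367 mm

J1: ⌊1468/2⌋ × 1038 = 734 × 1038 mm
J2: ⌊1038/2⌋ × 734 = 519 × 734 mm
J3: ⌊734/2⌋ × 519 = 367 × 519 mm
J4: ⌊519/2⌋ × 367 = 259 × 367 mm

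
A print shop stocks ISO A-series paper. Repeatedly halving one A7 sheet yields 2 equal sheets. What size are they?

A8

2 = 2^1, so 1 halving step.
A7 → A8 → … → A8 after 1 step.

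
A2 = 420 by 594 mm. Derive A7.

A3: ⌊594/2⌋ × 420 = 297 × 420 mm
A4: ⌊420/2⌋ × 297 = 210 × 297 mm
A5: ⌊297/2⌋ × 210 = 148 × 210 mm
A6: ⌊210/2⌋ × 148 = 105 × 148 mm
A7: ⌊148/2⌋ × 105 = 74 × 105 mm

74 × 105 mm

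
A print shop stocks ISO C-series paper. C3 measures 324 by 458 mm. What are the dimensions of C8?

57 × 81 mm

C4: ⌊458/2⌋ × 324 = 229 × 324 mm
C5: ⌊324/2⌋ × 229 = 162 × 229 mm
C6: ⌊229/2⌋ × 162 = 114 × 162 mm
C7: ⌊162/2⌋ × 114 = 81 × 114 mm
C8: ⌊114/2⌋ × 81 = 57 × 81 mm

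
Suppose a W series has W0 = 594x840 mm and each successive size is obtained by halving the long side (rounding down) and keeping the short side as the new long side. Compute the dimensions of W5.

W1: ⌊840/2⌋ × 594 = 420 × 594 mm
W2: ⌊594/2⌋ × 420 = 297 × 420 mm
W3: ⌊420/2⌋ × 297 = 210 × 297 mm
W4: ⌊297/2⌋ × 210 = 148 × 210 mm
W5: ⌊210/2⌋ × 148 = 105 × 148 mm

105 × 148 mm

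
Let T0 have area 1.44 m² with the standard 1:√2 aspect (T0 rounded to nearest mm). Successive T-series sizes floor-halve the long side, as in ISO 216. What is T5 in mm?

178 × 252 mm

Let T0's short side be w mm. w · w√2 = 1.44 m² = 1,440,000 mm², so w ≈ 1009.1 mm and w√2 ≈ 1427.0 mm → T0 = 1009 × 1427 mm.
T1: ⌊1427/2⌋ × 1009 = 713 × 1009 mm
T2: ⌊1009/2⌋ × 713 = 504 × 713 mm
T3: ⌊713/2⌋ × 504 = 356 × 504 mm
T4: ⌊504/2⌋ × 356 = 252 × 356 mm
T5: ⌊356/2⌋ × 252 = 178 × 252 mm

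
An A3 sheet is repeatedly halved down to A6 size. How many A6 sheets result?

Each ISO step halves the sheet: 1 × A3 → 2 × A4 → 4 × A5 → 8 × A6
From A3 to A6 is 3 halving steps: 2^3 = 8.

8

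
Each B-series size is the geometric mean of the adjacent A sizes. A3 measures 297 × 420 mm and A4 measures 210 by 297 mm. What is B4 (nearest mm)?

Short side: √(297 · 210) = √62370 ≈ 249.7 → 250 mm
Long side: √(420 · 297) = √124740 ≈ 353.2 → 353 mm

250 × 353 mm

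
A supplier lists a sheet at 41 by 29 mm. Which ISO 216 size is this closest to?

Aspect ratio 41/29 ≈ 1.414 — close to the ISO √2 ≈ 1.414.
In the C-series (envelope sizes, between A and B): C10 = 28 × 40 mm.
Off by 2 mm total — nearest standard size.

C10 (28 × 40 mm)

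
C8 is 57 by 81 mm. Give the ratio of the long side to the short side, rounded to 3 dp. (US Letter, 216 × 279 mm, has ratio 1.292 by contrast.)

1.421

81 / 57 = 1.421
ISO 216 targets √2 ≈ 1.414; the +0.007 deviation is from mm rounding.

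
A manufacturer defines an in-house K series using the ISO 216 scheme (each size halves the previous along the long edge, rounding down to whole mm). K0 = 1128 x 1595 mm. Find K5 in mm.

K1 = 797 × 1128 mm (from K0 by 1 halving).
K2: ⌊1128/2⌋ × 797 = 564 × 797 mm
K3: ⌊797/2⌋ × 564 = 398 × 564 mm
K4: ⌊564/2⌋ × 398 = 282 × 398 mm
K5: ⌊398/2⌋ × 282 = 199 × 282 mm

199 × 282 mm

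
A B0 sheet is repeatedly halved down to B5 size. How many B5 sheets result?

32

B0 = 1000 × 1414 mm; B5 = 176 × 250 mm.
Each halving step doubles the count; 5 steps from B0 to B5.
2^5 = 32.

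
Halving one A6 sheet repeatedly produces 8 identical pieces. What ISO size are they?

8 = 2^3, so 3 halving steps.
A6 → A7 → … → A9 after 3 steps.

A9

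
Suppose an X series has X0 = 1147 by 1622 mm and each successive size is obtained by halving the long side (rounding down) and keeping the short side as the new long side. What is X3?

405 × 573 mm

X1: ⌊1622/2⌋ × 1147 = 811 × 1147 mm
X2: ⌊1147/2⌋ × 811 = 573 × 811 mm
X3: ⌊811/2⌋ × 573 = 405 × 573 mm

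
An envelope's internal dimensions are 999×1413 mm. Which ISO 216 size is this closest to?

Aspect ratio 1413/999 ≈ 1.414 — close to the ISO √2 ≈ 1.414.
In the B-series (B0 = 1000 × 1414 mm): B0 = 1000 × 1414 mm.
Off by 2 mm total — nearest standard size.

B0 (1000 × 1414 mm)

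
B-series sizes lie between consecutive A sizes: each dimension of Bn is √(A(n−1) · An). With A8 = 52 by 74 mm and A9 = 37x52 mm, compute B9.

Short side: √(52 · 37) = √1924 ≈ 43.9 → 44 mm
Long side: √(74 · 52) = √3848 ≈ 62.0 → 62 mm

44 × 62 mm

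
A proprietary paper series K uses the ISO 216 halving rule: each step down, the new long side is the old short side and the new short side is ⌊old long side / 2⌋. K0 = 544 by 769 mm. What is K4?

K1: ⌊769/2⌋ × 544 = 384 × 544 mm
K2: ⌊544/2⌋ × 384 = 272 × 384 mm
K3: ⌊384/2⌋ × 272 = 192 × 272 mm
K4: ⌊272/2⌋ × 192 = 136 × 192 mm

136 × 192 mm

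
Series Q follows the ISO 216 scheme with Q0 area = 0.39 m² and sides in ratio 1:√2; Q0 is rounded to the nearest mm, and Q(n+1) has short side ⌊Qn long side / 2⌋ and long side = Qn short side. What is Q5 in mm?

92 × 131 mm

Let Q0's short side be w mm. w · w√2 = 0.39 m² = 390,000 mm², so w ≈ 525.1 mm and w√2 ≈ 742.7 mm → Q0 = 525 × 743 mm.
Q1: ⌊743/2⌋ × 525 = 371 × 525 mm
Q2: ⌊525/2⌋ × 371 = 262 × 371 mm
Q3: ⌊371/2⌋ × 262 = 185 × 262 mm
Q4: ⌊262/2⌋ × 185 = 131 × 185 mm
Q5: ⌊185/2⌋ × 131 = 92 × 131 mm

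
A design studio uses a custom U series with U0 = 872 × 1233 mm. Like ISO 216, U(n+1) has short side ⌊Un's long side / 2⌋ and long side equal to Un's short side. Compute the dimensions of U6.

109 × 154 mm

U1: ⌊1233/2⌋ × 872 = 616 × 872 mm
U2: ⌊872/2⌋ × 616 = 436 × 616 mm
U3: ⌊616/2⌋ × 436 = 308 × 436 mm
U4: ⌊436/2⌋ × 308 = 218 × 308 mm
U5: ⌊308/2⌋ × 218 = 154 × 218 mm
U6: ⌊218/2⌋ × 154 = 109 × 154 mm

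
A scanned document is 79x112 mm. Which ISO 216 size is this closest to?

C7 (81 × 114 mm)

Aspect ratio 112/79 ≈ 1.418 — close to the ISO √2 ≈ 1.414.
In the C-series (envelope sizes, between A and B): C7 = 81 × 114 mm.
Off by 4 mm total — nearest standard size.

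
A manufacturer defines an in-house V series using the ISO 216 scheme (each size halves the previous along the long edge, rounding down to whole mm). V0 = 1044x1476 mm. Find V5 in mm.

184 × 261 mm

V1: ⌊1476/2⌋ × 1044 = 738 × 1044 mm
V2: ⌊1044/2⌋ × 738 = 522 × 738 mm
V3: ⌊738/2⌋ × 522 = 369 × 522 mm
V4: ⌊522/2⌋ × 369 = 261 × 369 mm
V5: ⌊369/2⌋ × 261 = 184 × 261 mm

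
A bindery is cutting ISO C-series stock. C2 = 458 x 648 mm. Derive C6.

C3: ⌊648/2⌋ × 458 = 324 × 458 mm
C4: ⌊458/2⌋ × 324 = 229 × 324 mm
C5: ⌊324/2⌋ × 229 = 162 × 229 mm
C6: ⌊229/2⌋ × 162 = 114 × 162 mm

114 × 162 mm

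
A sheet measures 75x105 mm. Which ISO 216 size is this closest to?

Aspect ratio 105/75 ≈ 1.400 — close to the ISO √2 ≈ 1.414.
In the A-series (A0 area = 1 m²): A7 = 74 × 105 mm.
Off by 1 mm total — nearest standard size.

A7 (74 × 105 mm)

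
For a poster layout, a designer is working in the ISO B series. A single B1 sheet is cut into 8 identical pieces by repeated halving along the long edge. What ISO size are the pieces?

8 = 2^3, so 3 halving steps.
B1 → B2 → … → B4 after 3 steps.

B4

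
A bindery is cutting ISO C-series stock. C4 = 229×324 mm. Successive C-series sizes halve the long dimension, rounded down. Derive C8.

57 × 81 mm

C5: ⌊324/2⌋ × 229 = 162 × 229 mm
C6: ⌊229/2⌋ × 162 = 114 × 162 mm
C7: ⌊162/2⌋ × 114 = 81 × 114 mm
C8: ⌊114/2⌋ × 81 = 57 × 81 mm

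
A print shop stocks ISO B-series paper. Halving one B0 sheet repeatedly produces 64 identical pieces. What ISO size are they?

64 = 2^6, so 6 halving steps.
B0 → B1 → … → B6 after 6 steps.

B6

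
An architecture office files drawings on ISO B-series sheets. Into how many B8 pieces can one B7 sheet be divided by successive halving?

2

Each ISO step halves the sheet: 1 × B7 → 2 × B8
From B7 to B8 is 1 halving step: 2^1 = 2.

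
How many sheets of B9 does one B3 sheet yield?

B3 = 353 × 500 mm; B9 = 44 × 62 mm.
Each halving step doubles the count; 6 steps from B3 to B9.
2^6 = 64.

64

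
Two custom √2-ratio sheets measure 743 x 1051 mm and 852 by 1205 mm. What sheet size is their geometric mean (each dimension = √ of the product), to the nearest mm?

Short side: √(743 · 852) = √633036 ≈ 795.6 → 796 mm
Long side: √(1051 · 1205) = √1266455 ≈ 1125.4 → 1125 mm

796 × 1125 mm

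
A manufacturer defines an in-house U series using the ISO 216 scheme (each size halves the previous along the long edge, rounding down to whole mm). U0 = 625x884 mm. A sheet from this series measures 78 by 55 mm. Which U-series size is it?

U0: 625 × 884 mm
U1: 442 × 625 mm
U2: 312 × 442 mm
U3: 221 × 312 mm
U4: 156 × 221 mm
U5: 110 × 156 mm
U6: 78 × 110 mm
U7: 55 × 78 mm
U8: 39 × 55 mm
→ matches U7.

U7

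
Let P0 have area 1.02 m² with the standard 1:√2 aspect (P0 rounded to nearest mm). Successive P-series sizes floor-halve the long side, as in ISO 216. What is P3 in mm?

Let P0's short side be w mm. w · w√2 = 1.02 m² = 1,020,000 mm², so w ≈ 849.3 mm and w√2 ≈ 1201.0 mm → P0 = 849 × 1201 mm.
P1: ⌊1201/2⌋ × 849 = 600 × 849 mm
P2: ⌊849/2⌋ × 600 = 424 × 600 mm
P3: ⌊600/2⌋ × 424 = 300 × 424 mm

300 × 424 mm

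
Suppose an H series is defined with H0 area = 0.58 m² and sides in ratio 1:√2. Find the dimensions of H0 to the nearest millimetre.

640 × 906 mm

Let the short side be w mm. Then w · w√2 = 0.58 m² = 580,000 mm².
w² = 580,000/√2, so w ≈ 640.4 mm; long side = w√2 ≈ 905.7 mm.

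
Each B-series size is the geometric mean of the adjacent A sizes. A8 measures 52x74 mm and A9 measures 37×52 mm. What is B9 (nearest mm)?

Short side: √(52 · 37) = √1924 ≈ 43.9 → 44 mm
Long side: √(74 · 52) = √3848 ≈ 62.0 → 62 mm

44 × 62 mm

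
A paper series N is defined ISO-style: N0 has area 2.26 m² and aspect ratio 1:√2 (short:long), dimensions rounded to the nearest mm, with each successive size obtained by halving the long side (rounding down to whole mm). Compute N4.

Let N0's short side be w mm. w · w√2 = 2.26 m² = 2,260,000 mm², so w ≈ 1264.1 mm and w√2 ≈ 1787.8 mm → N0 = 1264 × 1788 mm.
N1: ⌊1788/2⌋ × 1264 = 894 × 1264 mm
N2: ⌊1264/2⌋ × 894 = 632 × 894 mm
N3: ⌊894/2⌋ × 632 = 447 × 632 mm
N4: ⌊632/2⌋ × 447 = 316 × 447 mm

316 × 447 mm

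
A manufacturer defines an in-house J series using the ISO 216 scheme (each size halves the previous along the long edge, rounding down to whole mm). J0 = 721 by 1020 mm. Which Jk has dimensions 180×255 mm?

J0: 721 × 1020 mm
J1: 510 × 721 mm
J2: 360 × 510 mm
J3: 255 × 360 mm
J4: 180 × 255 mm
J5: 127 × 180 mm
→ matches J4.

J4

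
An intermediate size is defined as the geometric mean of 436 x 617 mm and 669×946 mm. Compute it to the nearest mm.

540 × 764 mm

Short side: √(436 · 669) = √291684 ≈ 540.1 → 540 mm
Long side: √(617 · 946) = √583682 ≈ 764.0 → 764 mm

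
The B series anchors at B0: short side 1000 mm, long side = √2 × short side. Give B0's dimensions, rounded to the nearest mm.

1000 × 1414 mm

Short side = 1000 mm; long side = 1000√2 ≈ 1414.2 mm.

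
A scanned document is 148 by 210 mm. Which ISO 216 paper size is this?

A5 (148 × 210 mm)

Aspect ratio 210/148 ≈ 1.419 — close to the ISO √2 ≈ 1.414.
In the A-series (A0 area = 1 m²): A5 = 148 × 210 mm.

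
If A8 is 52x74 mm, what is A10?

A9: ⌊74/2⌋ × 52 = 37 × 52 mm
A10: ⌊52/2⌋ × 37 = 26 × 37 mm

26 × 37 mm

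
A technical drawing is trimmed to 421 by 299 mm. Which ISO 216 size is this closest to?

Aspect ratio 421/299 ≈ 1.408 — close to the ISO √2 ≈ 1.414.
In the A-series (A0 area = 1 m²): A3 = 297 × 420 mm.
Off by 3 mm total — nearest standard size.

A3 (297 × 420 mm)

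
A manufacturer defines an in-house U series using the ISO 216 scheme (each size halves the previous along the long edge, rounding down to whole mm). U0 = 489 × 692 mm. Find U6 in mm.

61 × 86 mm

U1: ⌊692/2⌋ × 489 = 346 × 489 mm
U2: ⌊489/2⌋ × 346 = 244 × 346 mm
U3: ⌊346/2⌋ × 244 = 173 × 244 mm
U4: ⌊244/2⌋ × 173 = 122 × 173 mm
U5: ⌊173/2⌋ × 122 = 86 × 122 mm
U6: ⌊122/2⌋ × 86 = 61 × 86 mm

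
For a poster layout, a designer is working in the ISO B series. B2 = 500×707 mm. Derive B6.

B3: ⌊707/2⌋ × 500 = 353 × 500 mm
B4: ⌊500/2⌋ × 353 = 250 × 353 mm
B5: ⌊353/2⌋ × 250 = 176 × 250 mm
B6: ⌊250/2⌋ × 176 = 125 × 176 mm

125 × 176 mm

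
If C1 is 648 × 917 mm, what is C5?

162 × 229 mm

C2: ⌊917/2⌋ × 648 = 458 × 648 mm
C3: ⌊648/2⌋ × 458 = 324 × 458 mm
C4: ⌊458/2⌋ × 324 = 229 × 324 mm
C5: ⌊324/2⌋ × 229 = 162 × 229 mm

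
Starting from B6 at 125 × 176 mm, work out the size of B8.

B7: ⌊176/2⌋ × 125 = 88 × 125 mm
B8: ⌊125/2⌋ × 88 = 62 × 88 mm

62 × 88 mm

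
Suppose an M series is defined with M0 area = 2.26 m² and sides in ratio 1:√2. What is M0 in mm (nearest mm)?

1264 × 1788 mm

Let the short side be w mm. Then w · w√2 = 2.26 m² = 2,260,000 mm².
w² = 2,260,000/√2, so w ≈ 1264.1 mm; long side = w√2 ≈ 1787.8 mm.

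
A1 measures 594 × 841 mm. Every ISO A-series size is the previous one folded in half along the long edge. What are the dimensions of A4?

A2: ⌊841/2⌋ × 594 = 420 × 594 mm
A3: ⌊594/2⌋ × 420 = 297 × 420 mm
A4: ⌊420/2⌋ × 297 = 210 × 297 mm

210 × 297 mm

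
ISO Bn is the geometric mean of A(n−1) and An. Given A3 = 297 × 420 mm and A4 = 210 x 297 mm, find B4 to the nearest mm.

250 × 353 mm

Short side: √(297 · 210) = √62370 ≈ 249.7 → 250 mm
Long side: √(420 · 297) = √124740 ≈ 353.2 → 353 mm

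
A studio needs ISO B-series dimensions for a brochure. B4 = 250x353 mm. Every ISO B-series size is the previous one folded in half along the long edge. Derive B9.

B5: ⌊353/2⌋ × 250 = 176 × 250 mm
B6: ⌊250/2⌋ × 176 = 125 × 176 mm
B7: ⌊176/2⌋ × 125 = 88 × 125 mm
B8: ⌊125/2⌋ × 88 = 62 × 88 mm
B9: ⌊88/2⌋ × 62 = 44 × 62 mm

44 × 62 mm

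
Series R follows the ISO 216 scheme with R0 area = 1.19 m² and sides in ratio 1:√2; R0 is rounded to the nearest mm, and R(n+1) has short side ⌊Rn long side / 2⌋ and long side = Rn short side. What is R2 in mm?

458 × 648 mm

Let R0's short side be w mm. w · w√2 = 1.19 m² = 1,190,000 mm², so w ≈ 917.3 mm and w√2 ≈ 1297.3 mm → R0 = 917 × 1297 mm.
R1: ⌊1297/2⌋ × 917 = 648 × 917 mm
R2: ⌊917/2⌋ × 648 = 458 × 648 mm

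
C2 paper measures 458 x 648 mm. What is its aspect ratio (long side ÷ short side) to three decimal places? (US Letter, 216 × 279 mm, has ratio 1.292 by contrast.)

1.415

648 / 458 = 1.415
Matches √2 ≈ 1.414 — the ISO 216 defining ratio.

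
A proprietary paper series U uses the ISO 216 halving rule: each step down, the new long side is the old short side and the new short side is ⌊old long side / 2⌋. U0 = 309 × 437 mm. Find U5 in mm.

U1: ⌊437/2⌋ × 309 = 218 × 309 mm
U2: ⌊309/2⌋ × 218 = 154 × 218 mm
U3: ⌊218/2⌋ × 154 = 109 × 154 mm
U4: ⌊154/2⌋ × 109 = 77 × 109 mm
U5: ⌊109/2⌋ × 77 = 54 × 77 mm

54 × 77 mm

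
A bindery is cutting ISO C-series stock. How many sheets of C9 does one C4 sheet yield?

32

Each ISO step halves the sheet: 1 × C4 → 2 × C5 → 4 × C6 → 8 × C7 → …
From C4 to C9 is 5 halving steps: 2^5 = 32.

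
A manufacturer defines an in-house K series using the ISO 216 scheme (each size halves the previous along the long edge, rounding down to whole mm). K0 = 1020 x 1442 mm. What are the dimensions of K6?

K1 = 721 × 1020 mm (from K0 by 1 halving).
K2: ⌊1020/2⌋ × 721 = 510 × 721 mm
K3: ⌊721/2⌋ × 510 = 360 × 510 mm
K4: ⌊510/2⌋ × 360 = 255 × 360 mm
K5: ⌊360/2⌋ × 255 = 180 × 255 mm
K6: ⌊255/2⌋ × 180 = 127 × 180 mm

127 × 180 mm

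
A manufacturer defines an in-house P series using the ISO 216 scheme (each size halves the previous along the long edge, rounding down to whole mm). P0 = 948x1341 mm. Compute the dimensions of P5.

167 × 237 mm

P1 = 670 × 948 mm (from P0 by 1 halving).
P2: ⌊948/2⌋ × 670 = 474 × 670 mm
P3: ⌊670/2⌋ × 474 = 335 × 474 mm
P4: ⌊474/2⌋ × 335 = 237 × 335 mm
P5: ⌊335/2⌋ × 237 = 167 × 237 mm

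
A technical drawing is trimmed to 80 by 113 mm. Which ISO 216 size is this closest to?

C7 (81 × 114 mm)

Aspect ratio 113/80 ≈ 1.413 — close to the ISO √2 ≈ 1.414.
In the C-series (envelope sizes, between A and B): C7 = 81 × 114 mm.
Off by 2 mm total — nearest standard size.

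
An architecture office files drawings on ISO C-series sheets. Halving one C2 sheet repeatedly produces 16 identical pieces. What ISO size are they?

16 = 2^4, so 4 halving steps.
C2 → C3 → … → C6 after 4 steps.

C6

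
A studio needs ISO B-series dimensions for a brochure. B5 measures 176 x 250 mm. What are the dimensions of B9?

44 × 62 mm

B6: ⌊250/2⌋ × 176 = 125 × 176 mm
B7: ⌊176/2⌋ × 125 = 88 × 125 mm
B8: ⌊125/2⌋ × 88 = 62 × 88 mm
B9: ⌊88/2⌋ × 62 = 44 × 62 mm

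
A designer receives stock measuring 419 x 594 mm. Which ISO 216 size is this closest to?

Aspect ratio 594/419 ≈ 1.418 — close to the ISO √2 ≈ 1.414.
In the A-series (A0 area = 1 m²): A2 = 420 × 594 mm.
Off by 1 mm total — nearest standard size.

A2 (420 × 594 mm)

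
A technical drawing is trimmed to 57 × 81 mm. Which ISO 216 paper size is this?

Aspect ratio 81/57 ≈ 1.421 — close to the ISO √2 ≈ 1.414.
In the C-series (envelope sizes, between A and B): C8 = 57 × 81 mm.

C8 (57 × 81 mm)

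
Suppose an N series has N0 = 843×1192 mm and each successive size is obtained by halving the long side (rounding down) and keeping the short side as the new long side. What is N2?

421 × 596 mm

N1: ⌊1192/2⌋ × 843 = 596 × 843 mm
N2: ⌊843/2⌋ × 596 = 421 × 596 mm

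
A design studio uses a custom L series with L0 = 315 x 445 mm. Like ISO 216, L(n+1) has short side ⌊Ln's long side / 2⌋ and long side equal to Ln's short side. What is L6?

L1 = 222 × 315 mm (from L0 by 1 halving).
L2: ⌊315/2⌋ × 222 = 157 × 222 mm
L3: ⌊222/2⌋ × 157 = 111 × 157 mm
L4: ⌊157/2⌋ × 111 = 78 × 111 mm
L5: ⌊111/2⌋ × 78 = 55 × 78 mm
L6: ⌊78/2⌋ × 55 = 39 × 55 mm

39 × 55 mm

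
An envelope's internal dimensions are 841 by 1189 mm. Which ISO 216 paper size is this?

Aspect ratio 1189/841 ≈ 1.414 — close to the ISO √2 ≈ 1.414.
In the A-series (A0 area = 1 m²): A0 = 841 × 1189 mm.

A0 (841 × 1189 mm)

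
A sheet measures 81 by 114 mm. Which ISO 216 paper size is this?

C7 (81 × 114 mm)

Aspect ratio 114/81 ≈ 1.407 — close to the ISO √2 ≈ 1.414.
In the C-series (envelope sizes, between A and B): C7 = 81 × 114 mm.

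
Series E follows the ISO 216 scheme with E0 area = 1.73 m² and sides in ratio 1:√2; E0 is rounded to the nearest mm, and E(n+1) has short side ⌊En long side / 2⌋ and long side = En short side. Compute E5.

195 × 276 mm

Let E0's short side be w mm. w · w√2 = 1.73 m² = 1,730,000 mm², so w ≈ 1106.0 mm and w√2 ≈ 1564.2 mm → E0 = 1106 × 1564 mm.
E1: ⌊1564/2⌋ × 1106 = 782 × 1106 mm
E2: ⌊1106/2⌋ × 782 = 553 × 782 mm
E3: ⌊782/2⌋ × 553 = 391 × 553 mm
E4: ⌊553/2⌋ × 391 = 276 × 391 mm
E5: ⌊391/2⌋ × 276 = 195 × 276 mm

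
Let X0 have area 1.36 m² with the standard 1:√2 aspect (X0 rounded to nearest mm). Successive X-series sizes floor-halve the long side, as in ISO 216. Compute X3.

Let X0's short side be w mm. w · w√2 = 1.36 m² = 1,360,000 mm², so w ≈ 980.6 mm and w√2 ≈ 1386.8 mm → X0 = 981 × 1387 mm.
X1: ⌊1387/2⌋ × 981 = 693 × 981 mm
X2: ⌊981/2⌋ × 693 = 490 × 693 mm
X3: ⌊693/2⌋ × 490 = 346 × 490 mm

346 × 490 mm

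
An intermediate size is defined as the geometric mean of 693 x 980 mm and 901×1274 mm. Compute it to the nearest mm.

790 × 1117 mm

Short side: √(693 · 901) = √624393 ≈ 790.2 → 790 mm
Long side: √(980 · 1274) = √1248520 ≈ 1117.4 → 1117 mm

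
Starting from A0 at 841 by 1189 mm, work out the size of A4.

A1: ⌊1189/2⌋ × 841 = 594 × 841 mm
A2: ⌊841/2⌋ × 594 = 420 × 594 mm
A3: ⌊594/2⌋ × 420 = 297 × 420 mm
A4: ⌊420/2⌋ × 297 = 210 × 297 mm

210 × 297 mm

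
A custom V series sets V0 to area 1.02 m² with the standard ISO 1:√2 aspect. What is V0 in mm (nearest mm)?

Let the short side be w mm. Then w · w√2 = 1.02 m² = 1,020,000 mm².
w² = 1,020,000/√2, so w ≈ 849.3 mm; long side = w√2 ≈ 1201.0 mm.

849 × 1201 mm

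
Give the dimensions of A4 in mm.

210 × 297 mm

A0 = 841 × 1189 mm (A0 has area 1 m², aspect 1:√2).
A1: ⌊1189/2⌋ × 841 = 594 × 841 mm
A2: ⌊841/2⌋ × 594 = 420 × 594 mm
A3: ⌊594/2⌋ × 420 = 297 × 420 mm
A4: ⌊420/2⌋ × 297 = 210 × 297 mm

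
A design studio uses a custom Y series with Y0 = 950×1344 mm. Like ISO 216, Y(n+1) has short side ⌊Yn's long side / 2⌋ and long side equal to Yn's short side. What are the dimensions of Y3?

Y1: ⌊1344/2⌋ × 950 = 672 × 950 mm
Y2: ⌊950/2⌋ × 672 = 475 × 672 mm
Y3: ⌊672/2⌋ × 475 = 336 × 475 mm

336 × 475 mm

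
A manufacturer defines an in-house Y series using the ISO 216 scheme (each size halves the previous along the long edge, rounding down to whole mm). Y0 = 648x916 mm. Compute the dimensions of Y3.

Y1: ⌊916/2⌋ × 648 = 458 × 648 mm
Y2: ⌊648/2⌋ × 458 = 324 × 458 mm
Y3: ⌊458/2⌋ × 324 = 229 × 324 mm

229 × 324 mm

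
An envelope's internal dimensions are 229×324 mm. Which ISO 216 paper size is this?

Aspect ratio 324/229 ≈ 1.415 — close to the ISO √2 ≈ 1.414.
In the C-series (envelope sizes, between A and B): C4 = 229 × 324 mm.

C4 (229 × 324 mm)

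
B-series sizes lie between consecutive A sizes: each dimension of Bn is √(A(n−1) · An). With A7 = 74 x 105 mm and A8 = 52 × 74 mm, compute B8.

Short side: √(74 · 52) = √3848 ≈ 62.0 → 62 mm
Long side: √(105 · 74) = √7770 ≈ 88.1 → 88 mm

62 × 88 mm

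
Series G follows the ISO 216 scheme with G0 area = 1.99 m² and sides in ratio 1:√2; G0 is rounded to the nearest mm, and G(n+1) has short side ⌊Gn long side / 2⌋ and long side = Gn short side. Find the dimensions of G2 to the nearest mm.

Let G0's short side be w mm. w · w√2 = 1.99 m² = 1,990,000 mm², so w ≈ 1186.2 mm and w√2 ≈ 1677.6 mm → G0 = 1186 × 1678 mm.
G1: ⌊1678/2⌋ × 1186 = 839 × 1186 mm
G2: ⌊1186/2⌋ × 839 = 593 × 839 mm

593 × 839 mm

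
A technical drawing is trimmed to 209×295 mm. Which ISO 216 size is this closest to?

A4 (210 × 297 mm)

Aspect ratio 295/209 ≈ 1.411 — close to the ISO √2 ≈ 1.414.
In the A-series (A0 area = 1 m²): A4 = 210 × 297 mm.
Off by 3 mm total — nearest standard size.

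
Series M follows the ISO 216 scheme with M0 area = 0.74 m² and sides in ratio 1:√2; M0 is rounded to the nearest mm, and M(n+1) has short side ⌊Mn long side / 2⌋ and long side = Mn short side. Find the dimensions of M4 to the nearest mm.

180 × 255 mm

Let M0's short side be w mm. w · w√2 = 0.74 m² = 740,000 mm², so w ≈ 723.4 mm and w√2 ≈ 1023.0 mm → M0 = 723 × 1023 mm.
M1: ⌊1023/2⌋ × 723 = 511 × 723 mm
M2: ⌊723/2⌋ × 511 = 361 × 511 mm
M3: ⌊511/2⌋ × 361 = 255 × 361 mm
M4: ⌊361/2⌋ × 255 = 180 × 255 mm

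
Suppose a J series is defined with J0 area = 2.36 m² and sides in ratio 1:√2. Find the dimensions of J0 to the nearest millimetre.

1292 × 1827 mm

Let the short side be w mm. Then w · w√2 = 2.36 m² = 2,360,000 mm².
w² = 2,360,000/√2, so w ≈ 1291.8 mm; long side = w√2 ≈ 1826.9 mm.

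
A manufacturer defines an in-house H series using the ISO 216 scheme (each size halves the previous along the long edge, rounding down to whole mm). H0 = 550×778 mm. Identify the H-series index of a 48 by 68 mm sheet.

H0: 550 × 778 mm
H1: 389 × 550 mm
H2: 275 × 389 mm
H3: 194 × 275 mm
H4: 137 × 194 mm
H5: 97 × 137 mm
H6: 68 × 97 mm
H7: 48 × 68 mm
H8: 34 × 48 mm
→ matches H7.

H7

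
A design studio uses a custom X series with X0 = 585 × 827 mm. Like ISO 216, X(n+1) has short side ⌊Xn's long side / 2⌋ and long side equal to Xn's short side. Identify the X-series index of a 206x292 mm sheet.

X3

X0: 585 × 827 mm
X1: 413 × 585 mm
X2: 292 × 413 mm
X3: 206 × 292 mm
X4: 146 × 206 mm
→ matches X3.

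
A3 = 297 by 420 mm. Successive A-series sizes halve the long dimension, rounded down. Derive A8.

A4: ⌊420/2⌋ × 297 = 210 × 297 mm
A5: ⌊297/2⌋ × 210 = 148 × 210 mm
A6: ⌊210/2⌋ × 148 = 105 × 148 mm
A7: ⌊148/2⌋ × 105 = 74 × 105 mm
A8: ⌊105/2⌋ × 74 = 52 × 74 mm

52 × 74 mm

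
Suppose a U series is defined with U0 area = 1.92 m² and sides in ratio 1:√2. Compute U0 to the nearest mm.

1165 × 1648 mm

Let the short side be w mm. Then w · w√2 = 1.92 m² = 1,920,000 mm².
w² = 1,920,000/√2, so w ≈ 1165.2 mm; long side = w√2 ≈ 1647.8 mm.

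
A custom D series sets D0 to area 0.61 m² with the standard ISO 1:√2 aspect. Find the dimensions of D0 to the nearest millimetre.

657 × 929 mm

Let the short side be w mm. Then w · w√2 = 0.61 m² = 610,000 mm².
w² = 610,000/√2, so w ≈ 656.8 mm; long side = w√2 ≈ 928.8 mm.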